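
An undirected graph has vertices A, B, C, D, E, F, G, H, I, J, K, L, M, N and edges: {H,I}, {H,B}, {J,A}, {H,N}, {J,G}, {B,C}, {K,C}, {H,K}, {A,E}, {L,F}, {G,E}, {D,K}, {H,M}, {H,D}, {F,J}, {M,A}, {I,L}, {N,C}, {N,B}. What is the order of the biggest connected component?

Starting from A we can reach A, B, C, D, E, F, G, H, I, J, K, L, M, N. That is one component of size 14.
The largest has 14 vertices.

14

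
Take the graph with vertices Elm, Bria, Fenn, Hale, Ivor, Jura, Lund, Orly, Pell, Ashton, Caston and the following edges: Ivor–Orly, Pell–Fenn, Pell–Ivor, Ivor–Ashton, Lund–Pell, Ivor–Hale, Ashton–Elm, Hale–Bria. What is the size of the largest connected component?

9

Jura is isolated — a component by itself.
Caston is isolated — a component by itself.
Starting from Elm we can reach Elm, Bria, Fenn, Hale, Ivor, Lund, Orly, Pell, Ashton. That is one component of size 9.
The largest has 9 vertices.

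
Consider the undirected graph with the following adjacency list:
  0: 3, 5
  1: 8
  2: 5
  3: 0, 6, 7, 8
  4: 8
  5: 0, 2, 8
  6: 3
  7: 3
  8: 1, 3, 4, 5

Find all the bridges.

1-8, 2-5, 3-6, 3-7, 4-8

The edges on the cycle 0-5-8-3-0 are not bridges since each lies on that cycle.
But removing 3-7 disconnects 3 from 7; removing 4-8 disconnects 4 from 8; removing 3-6 disconnects 3 from 6; removing 8-1 disconnects 8 from 1 — these are bridges.
In total 5 edges are bridges.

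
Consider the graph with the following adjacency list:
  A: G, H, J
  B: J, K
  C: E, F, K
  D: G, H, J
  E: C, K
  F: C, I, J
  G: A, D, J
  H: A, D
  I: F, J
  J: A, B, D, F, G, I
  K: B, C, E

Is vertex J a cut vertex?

Yes

Deleting J raises the number of components from 1 to 2, so J is a cut vertex.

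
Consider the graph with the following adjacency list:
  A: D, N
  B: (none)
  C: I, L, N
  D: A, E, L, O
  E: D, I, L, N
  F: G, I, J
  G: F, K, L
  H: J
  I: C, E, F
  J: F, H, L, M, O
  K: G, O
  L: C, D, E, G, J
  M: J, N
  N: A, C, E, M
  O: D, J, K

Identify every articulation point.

Removing J increases the component count from 2 to 3, so J is a cut vertex.
By contrast removing G leaves 2 components; it is not a cut vertex. No other vertex is a cut vertex either.

J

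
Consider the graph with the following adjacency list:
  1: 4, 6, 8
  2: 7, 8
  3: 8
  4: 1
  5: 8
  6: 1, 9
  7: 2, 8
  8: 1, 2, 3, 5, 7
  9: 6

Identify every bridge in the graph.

1-4, 1-6, 1-8, 3-8, 5-8, 6-9

The edges on the cycle 2-8-7-2 are not bridges since each lies on that cycle.
But removing 1-4 disconnects 1 from 4; removing 6-9 disconnects 6 from 9; removing 1-6 disconnects 1 from 6; removing 5-8 disconnects 5 from 8 — these are bridges.
In total 6 edges are bridges.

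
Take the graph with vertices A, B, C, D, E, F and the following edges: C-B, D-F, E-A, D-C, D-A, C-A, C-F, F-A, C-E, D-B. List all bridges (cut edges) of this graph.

The edges on the cycle D-C-F-A-D are not bridges since each lies on that cycle.
Every edge lies on some cycle, so there are no bridges.

none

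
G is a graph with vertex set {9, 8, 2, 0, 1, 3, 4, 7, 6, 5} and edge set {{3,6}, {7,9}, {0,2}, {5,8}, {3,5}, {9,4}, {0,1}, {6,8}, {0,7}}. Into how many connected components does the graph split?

Starting from 3 we can reach 3, 5, 6, 8. That is one component of size 4.
Starting from 0 we can reach 0, 1, 2, 4, 7, 9. That is one component of size 6.
Total: 2 components.

2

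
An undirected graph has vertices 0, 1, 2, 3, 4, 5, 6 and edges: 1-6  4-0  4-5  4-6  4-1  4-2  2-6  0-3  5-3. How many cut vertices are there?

1

Removing 4 increases the component count from 1 to 2, so 4 is a cut vertex.
By contrast removing 5 leaves 1 component; it is not a cut vertex. No other vertex is a cut vertex either.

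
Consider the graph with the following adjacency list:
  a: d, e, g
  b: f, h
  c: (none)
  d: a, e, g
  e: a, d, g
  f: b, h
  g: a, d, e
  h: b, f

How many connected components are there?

3

c is isolated — a component by itself.
Starting from b we can reach b, f, h. That is one component of size 3.
Starting from a we can reach a, d, e, g. That is one component of size 4.
Total: 3 components.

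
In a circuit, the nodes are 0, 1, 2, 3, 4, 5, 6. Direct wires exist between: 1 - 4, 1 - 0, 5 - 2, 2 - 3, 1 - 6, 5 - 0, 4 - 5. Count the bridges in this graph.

The edges on the cycle 1-4-5-0-1 are not bridges since each lies on that cycle.
But removing 2 - 3 disconnects 2 from 3; removing 5 - 2 disconnects 5 from 2; removing 1 - 6 disconnects 1 from 6 — these are bridges.
That makes 3 bridges.

3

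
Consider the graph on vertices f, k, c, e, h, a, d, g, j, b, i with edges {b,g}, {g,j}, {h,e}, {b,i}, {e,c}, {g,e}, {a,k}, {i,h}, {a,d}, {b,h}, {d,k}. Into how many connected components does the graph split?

f is isolated — a component by itself.
Starting from a we can reach a, d, k. That is one component of size 3.
Starting from b we can reach b, c, e, g, h, i, j. That is one component of size 7.
Total: 3 components.

3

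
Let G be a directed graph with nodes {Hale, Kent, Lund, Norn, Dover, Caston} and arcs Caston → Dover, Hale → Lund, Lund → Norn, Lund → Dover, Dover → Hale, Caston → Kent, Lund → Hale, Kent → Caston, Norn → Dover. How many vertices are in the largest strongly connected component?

{Hale, Lund, Norn, Dover} are all mutually reachable — one SCC of size 4.
{Kent, Caston} are all mutually reachable — one SCC of size 2.
The largest has 4 vertices.

4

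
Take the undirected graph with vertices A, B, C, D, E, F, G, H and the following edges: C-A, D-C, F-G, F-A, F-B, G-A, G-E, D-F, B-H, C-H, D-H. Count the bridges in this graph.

1

The edges on the cycle D-F-B-H-C-D are not bridges since each lies on that cycle.
But removing G-E disconnects G from E — this is a bridge.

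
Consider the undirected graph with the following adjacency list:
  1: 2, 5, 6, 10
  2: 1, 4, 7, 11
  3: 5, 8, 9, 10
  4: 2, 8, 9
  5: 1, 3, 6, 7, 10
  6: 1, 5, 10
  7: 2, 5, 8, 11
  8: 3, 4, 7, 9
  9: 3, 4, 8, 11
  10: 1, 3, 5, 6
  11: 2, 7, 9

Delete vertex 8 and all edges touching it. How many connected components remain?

1

With 8 gone, the remaining components are: {1, 2, 3, 4, 5, 6, 7, 9, 10, 11}.
That is 1 component.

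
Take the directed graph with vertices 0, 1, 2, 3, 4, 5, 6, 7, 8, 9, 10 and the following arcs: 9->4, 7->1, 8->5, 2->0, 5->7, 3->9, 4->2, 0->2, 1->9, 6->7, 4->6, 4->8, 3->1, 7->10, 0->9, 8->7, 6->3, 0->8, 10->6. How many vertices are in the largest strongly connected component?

11

{0, 1, 2, 3, 4, 5, 6, 7, 8, 9, 10} are all mutually reachable — one SCC of size 11.
The largest has 11 vertices.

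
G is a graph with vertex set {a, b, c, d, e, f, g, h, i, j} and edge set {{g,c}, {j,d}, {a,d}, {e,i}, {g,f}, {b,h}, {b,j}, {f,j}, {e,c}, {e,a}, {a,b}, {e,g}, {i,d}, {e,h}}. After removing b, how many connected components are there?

With b gone, the remaining components are: {a, c, d, e, f, g, h, i, j}.
That is 1 component.

1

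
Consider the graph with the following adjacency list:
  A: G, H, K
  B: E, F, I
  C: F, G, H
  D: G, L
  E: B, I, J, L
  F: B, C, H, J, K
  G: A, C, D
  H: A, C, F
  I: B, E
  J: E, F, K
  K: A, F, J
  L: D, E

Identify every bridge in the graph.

The edges on the cycle F-C-G-D-L-E-B-F are not bridges since each lies on that cycle.
Every edge lies on some cycle, so there are no bridges.

none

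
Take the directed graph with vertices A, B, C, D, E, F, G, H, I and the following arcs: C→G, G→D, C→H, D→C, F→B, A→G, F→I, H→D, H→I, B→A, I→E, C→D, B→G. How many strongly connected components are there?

{C, D, G, H} are all mutually reachable — one SCC of size 4.
{B} is an SCC by itself.
{I} is an SCC by itself.
{F} is an SCC by itself.
{E} is an SCC by itself.
(and 1 more singleton SCC)
That gives 6 strongly connected components.

6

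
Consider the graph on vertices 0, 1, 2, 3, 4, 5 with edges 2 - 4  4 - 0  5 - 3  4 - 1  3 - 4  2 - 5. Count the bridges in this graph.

2

The edges on the cycle 2-5-3-4-2 are not bridges since each lies on that cycle.
But removing 4 - 0 disconnects 4 from 0; removing 4 - 1 disconnects 4 from 1 — these are bridges.
That makes 2 bridges.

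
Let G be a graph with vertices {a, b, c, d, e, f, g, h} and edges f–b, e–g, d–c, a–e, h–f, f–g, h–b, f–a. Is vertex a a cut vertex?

No

Deleting a leaves 2 components (was 2), so a is not a cut vertex.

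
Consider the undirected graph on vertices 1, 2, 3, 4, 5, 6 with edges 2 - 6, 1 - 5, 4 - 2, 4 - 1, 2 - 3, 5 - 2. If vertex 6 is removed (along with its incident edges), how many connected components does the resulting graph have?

1

With 6 gone, the remaining components are: {1, 2, 3, 4, 5}.
That is 1 component.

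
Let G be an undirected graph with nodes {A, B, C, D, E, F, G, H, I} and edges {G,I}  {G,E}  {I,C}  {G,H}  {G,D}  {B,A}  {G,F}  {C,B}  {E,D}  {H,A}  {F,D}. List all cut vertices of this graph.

Removing G increases the component count from 1 to 2, so G is a cut vertex.
By contrast removing I leaves 1 component; it is not a cut vertex. No other vertex is a cut vertex either.

G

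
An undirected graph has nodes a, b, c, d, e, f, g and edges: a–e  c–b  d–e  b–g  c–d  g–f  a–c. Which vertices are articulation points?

b, c, g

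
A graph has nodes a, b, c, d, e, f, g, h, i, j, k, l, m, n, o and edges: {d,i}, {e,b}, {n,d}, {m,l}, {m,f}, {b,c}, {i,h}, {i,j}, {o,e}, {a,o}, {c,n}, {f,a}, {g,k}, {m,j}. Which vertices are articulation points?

i, m

Removing i increases the component count from 2 to 3, so i is a cut vertex.
Removing m increases the component count from 2 to 3, so m is a cut vertex.
By contrast removing a leaves 2 components; it is not a cut vertex. No other vertex is a cut vertex either.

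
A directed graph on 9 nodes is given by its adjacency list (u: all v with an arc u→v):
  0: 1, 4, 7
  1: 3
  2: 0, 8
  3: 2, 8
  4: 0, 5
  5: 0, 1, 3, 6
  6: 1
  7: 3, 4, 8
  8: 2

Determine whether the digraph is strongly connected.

From 0 we can reach every vertex (0, 1, 2, 3, 4, 5, 6, 7, 8), and every vertex can reach 0 (0, 1, 2, 3, 4, 5, 6, 7, 8). So the whole graph is one strongly connected component.

Yes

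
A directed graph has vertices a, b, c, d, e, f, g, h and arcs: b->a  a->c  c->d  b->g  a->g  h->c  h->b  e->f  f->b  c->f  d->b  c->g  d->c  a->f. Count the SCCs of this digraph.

{a, b, c, d, f} are all mutually reachable — one SCC of size 5.
{h} is an SCC by itself.
{e} is an SCC by itself.
{g} is an SCC by itself.
That gives 4 strongly connected components.

4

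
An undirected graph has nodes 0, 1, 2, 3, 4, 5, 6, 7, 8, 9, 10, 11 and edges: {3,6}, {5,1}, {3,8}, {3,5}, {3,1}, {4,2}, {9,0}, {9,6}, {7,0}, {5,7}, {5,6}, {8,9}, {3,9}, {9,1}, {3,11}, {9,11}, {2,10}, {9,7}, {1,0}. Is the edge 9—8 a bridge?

No

After removing 9—8, the path 9-3-8 still connects them, so the edge is not a bridge.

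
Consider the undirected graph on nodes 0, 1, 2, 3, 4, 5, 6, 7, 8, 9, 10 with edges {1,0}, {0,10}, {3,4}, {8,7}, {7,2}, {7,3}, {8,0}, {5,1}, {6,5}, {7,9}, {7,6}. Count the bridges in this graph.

5

The edges on the cycle 8-7-6-5-1-0-8 are not bridges since each lies on that cycle.
But removing 7-9 disconnects 7 from 9; removing 4-3 disconnects 4 from 3; removing 7-3 disconnects 7 from 3; removing 7-2 disconnects 7 from 2 — these are bridges.
In total 5 edges are bridges.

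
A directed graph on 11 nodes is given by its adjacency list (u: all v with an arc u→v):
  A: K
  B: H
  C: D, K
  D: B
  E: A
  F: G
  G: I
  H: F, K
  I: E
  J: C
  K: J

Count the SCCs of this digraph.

{A, B, C, D, E, F, G, H, I, J, K} are all mutually reachable — one SCC of size 11.
That gives 1 strongly connected component.

1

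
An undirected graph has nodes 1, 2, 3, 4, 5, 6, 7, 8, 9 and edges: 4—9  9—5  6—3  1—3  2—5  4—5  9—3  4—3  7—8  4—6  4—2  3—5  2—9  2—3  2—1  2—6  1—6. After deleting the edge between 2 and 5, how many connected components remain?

2 and 5 are still connected via 2-4-5, so the component count stays at 2.

2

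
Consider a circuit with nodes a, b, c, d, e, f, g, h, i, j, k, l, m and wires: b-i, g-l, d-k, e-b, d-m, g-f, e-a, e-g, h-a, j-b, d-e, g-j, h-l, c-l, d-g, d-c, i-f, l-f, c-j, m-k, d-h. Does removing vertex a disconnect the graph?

Deleting a leaves 1 component (was 1) (its neighbors e, h remain connected to each other), so a is not a cut vertex.

No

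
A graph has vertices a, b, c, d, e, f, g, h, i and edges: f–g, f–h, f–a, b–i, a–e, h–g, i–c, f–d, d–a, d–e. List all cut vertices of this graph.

f, i

Removing f increases the component count from 2 to 3, so f is a cut vertex.
Removing i increases the component count from 2 to 3, so i is a cut vertex.
By contrast removing e leaves 2 components; it is not a cut vertex. No other vertex is a cut vertex either.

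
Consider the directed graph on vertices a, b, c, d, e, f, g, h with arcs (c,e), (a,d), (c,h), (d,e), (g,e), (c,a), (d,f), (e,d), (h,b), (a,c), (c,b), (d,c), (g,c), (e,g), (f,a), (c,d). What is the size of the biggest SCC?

{a, c, d, e, f, g} are all mutually reachable — one SCC of size 6.
{b} is an SCC by itself.
{h} is an SCC by itself.
The largest has 6 vertices.

6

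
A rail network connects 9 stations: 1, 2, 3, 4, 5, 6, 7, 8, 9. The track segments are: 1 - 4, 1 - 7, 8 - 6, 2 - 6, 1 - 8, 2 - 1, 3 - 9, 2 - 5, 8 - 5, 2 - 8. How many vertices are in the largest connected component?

7

Starting from 3 we can reach 3, 9. That is one component of size 2.
Starting from 1 we can reach 1, 2, 4, 5, 6, 7, 8. That is one component of size 7.
The largest has 7 vertices.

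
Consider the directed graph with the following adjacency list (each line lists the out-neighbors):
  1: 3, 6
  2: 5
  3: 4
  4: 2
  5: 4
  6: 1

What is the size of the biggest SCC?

{2, 4, 5} are all mutually reachable — one SCC of size 3.
{1, 6} are all mutually reachable — one SCC of size 2.
{3} is an SCC by itself.
The largest has 3 vertices.

3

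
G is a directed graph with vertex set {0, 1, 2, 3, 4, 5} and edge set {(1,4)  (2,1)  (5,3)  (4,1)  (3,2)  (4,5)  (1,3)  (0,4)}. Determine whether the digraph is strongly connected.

There is no directed path from 4 to 0, so the graph is not strongly connected.

No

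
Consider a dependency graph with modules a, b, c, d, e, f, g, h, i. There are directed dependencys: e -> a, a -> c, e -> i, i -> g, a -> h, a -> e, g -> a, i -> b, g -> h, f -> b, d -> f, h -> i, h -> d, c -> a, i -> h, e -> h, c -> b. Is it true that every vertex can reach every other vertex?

No

There is no directed path from b to a, so the graph is not strongly connected.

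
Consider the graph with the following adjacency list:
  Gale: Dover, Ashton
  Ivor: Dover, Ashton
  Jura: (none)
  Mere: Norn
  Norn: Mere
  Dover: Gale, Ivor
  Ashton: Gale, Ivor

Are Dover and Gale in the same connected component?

Yes

From Dover we can reach Gale, Ivor, Dover, Ashton, which includes Gale.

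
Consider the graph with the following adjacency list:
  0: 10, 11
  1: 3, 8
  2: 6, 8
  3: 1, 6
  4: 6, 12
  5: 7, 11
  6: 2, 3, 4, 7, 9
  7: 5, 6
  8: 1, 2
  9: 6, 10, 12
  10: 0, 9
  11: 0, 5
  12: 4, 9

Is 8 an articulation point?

Deleting 8 leaves 1 component (was 1) (its neighbors 1, 2 remain connected to each other), so 8 is not a cut vertex.

No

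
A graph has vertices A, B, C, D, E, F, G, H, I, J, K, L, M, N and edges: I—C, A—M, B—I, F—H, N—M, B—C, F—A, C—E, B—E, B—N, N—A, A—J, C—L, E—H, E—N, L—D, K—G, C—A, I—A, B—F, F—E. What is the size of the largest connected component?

12

Starting from G we can reach G, K. That is one component of size 2.
Starting from A we can reach A, B, C, D, E, F, H, I, J, L, M, N. That is one component of size 12.
The largest has 12 vertices.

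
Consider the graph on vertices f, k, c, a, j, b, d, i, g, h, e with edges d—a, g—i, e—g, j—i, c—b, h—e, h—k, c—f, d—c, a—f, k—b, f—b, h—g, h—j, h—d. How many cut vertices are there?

1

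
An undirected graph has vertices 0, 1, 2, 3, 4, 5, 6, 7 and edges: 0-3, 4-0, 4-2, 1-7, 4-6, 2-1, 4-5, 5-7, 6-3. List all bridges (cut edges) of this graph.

The edges on the cycle 4-6-3-0-4 are not bridges since each lies on that cycle.
Every edge lies on some cycle, so there are no bridges.

none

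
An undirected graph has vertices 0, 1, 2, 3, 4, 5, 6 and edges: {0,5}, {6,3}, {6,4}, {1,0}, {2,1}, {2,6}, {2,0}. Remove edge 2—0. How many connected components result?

1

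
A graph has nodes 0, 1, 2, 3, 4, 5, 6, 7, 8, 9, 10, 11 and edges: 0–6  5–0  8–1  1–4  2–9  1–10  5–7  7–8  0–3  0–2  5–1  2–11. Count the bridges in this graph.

The edges on the cycle 5-7-8-1-5 are not bridges since each lies on that cycle.
But removing 1–4 disconnects 1 from 4; removing 9–2 disconnects 9 from 2; removing 5–0 disconnects 5 from 0; removing 0–2 disconnects 0 from 2 — these are bridges.
In total 8 edges are bridges.

8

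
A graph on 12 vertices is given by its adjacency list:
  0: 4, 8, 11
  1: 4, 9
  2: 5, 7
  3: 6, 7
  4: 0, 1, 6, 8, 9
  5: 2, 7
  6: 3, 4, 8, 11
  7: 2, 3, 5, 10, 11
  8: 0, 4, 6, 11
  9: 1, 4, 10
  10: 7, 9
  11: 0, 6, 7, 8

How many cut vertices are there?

Removing 7 increases the component count from 1 to 2, so 7 is a cut vertex.
By contrast removing 0 leaves 1 component; it is not a cut vertex. No other vertex is a cut vertex either.

1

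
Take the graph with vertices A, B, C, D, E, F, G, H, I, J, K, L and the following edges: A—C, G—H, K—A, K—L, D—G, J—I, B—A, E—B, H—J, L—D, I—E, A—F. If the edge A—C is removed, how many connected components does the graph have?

Before removal there is 1 component.
A—C is a bridge — removing it separates A's side from C's side.
After removal: 2 components.

2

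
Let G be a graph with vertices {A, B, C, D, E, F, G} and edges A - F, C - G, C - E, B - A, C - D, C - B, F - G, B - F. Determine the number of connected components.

1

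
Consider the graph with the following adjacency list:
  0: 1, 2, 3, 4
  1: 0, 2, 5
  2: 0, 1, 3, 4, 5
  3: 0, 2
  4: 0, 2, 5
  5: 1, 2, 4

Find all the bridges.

none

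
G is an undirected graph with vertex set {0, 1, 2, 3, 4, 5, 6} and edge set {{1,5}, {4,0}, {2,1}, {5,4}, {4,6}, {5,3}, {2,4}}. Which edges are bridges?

0-4, 3-5, 4-6

The edges on the cycle 2-1-5-4-2 are not bridges since each lies on that cycle.
But removing 5–3 disconnects 5 from 3; removing 4–6 disconnects 4 from 6; removing 4–0 disconnects 4 from 0 — these are bridges.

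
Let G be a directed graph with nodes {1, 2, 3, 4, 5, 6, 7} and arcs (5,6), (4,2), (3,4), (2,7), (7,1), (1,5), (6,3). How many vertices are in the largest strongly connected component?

7

{1, 2, 3, 4, 5, 6, 7} are all mutually reachable — one SCC of size 7.
The largest has 7 vertices.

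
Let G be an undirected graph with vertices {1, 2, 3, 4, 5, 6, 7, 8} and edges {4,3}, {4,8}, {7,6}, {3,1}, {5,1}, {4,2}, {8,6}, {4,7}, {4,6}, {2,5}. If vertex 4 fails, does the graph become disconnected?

Deleting 4 raises the number of components from 1 to 2, so 4 is a cut vertex.

Yes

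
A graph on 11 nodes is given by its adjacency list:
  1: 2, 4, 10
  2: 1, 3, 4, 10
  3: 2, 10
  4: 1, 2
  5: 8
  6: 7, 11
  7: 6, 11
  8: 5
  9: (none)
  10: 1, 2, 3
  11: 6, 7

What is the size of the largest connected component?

9 is isolated — a component by itself.
Starting from 5 we can reach 5, 8. That is one component of size 2.
Starting from 6 we can reach 6, 7, 11. That is one component of size 3.
Starting from 1 we can reach 1, 2, 3, 4, 10. That is one component of size 5.
The largest has 5 vertices.

5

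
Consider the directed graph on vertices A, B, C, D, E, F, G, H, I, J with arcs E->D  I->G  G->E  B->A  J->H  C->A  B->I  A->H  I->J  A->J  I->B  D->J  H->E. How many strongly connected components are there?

{D, E, H, J} are all mutually reachable — one SCC of size 4.
{B, I} are all mutually reachable — one SCC of size 2.
{G} is an SCC by itself.
{C} is an SCC by itself.
{F} is an SCC by itself.
(and 1 more singleton SCC)
That gives 6 strongly connected components.

6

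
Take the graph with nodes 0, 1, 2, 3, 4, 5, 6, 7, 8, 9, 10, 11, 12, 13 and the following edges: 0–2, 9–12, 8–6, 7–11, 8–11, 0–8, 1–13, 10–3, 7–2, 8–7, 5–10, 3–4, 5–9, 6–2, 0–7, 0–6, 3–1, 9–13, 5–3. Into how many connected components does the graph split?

Starting from 0 we can reach 0, 2, 6, 7, 8, 11. That is one component of size 6.
Starting from 1 we can reach 1, 3, 4, 5, 9, 10, 12, 13. That is one component of size 8.
Total: 2 components.

2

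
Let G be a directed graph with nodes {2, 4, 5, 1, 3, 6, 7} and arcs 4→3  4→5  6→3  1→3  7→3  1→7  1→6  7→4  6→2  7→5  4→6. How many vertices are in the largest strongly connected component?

{2} is an SCC by itself.
{1} is an SCC by itself.
{5} is an SCC by itself.
{6} is an SCC by itself.
{4} is an SCC by itself.
(and 2 more singleton SCCs)
The largest has 1 vertex.

1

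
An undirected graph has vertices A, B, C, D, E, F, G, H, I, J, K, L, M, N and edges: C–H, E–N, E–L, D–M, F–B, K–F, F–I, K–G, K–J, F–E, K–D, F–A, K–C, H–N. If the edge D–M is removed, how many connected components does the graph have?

2

Before removal there is 1 component.
D–M is a bridge — removing it separates D's side from M's side.
After removal: 2 components.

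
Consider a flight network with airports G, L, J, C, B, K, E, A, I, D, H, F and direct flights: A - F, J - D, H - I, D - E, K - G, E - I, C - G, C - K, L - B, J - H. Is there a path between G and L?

The component containing G is {C, G, K}, and L is not in it.

No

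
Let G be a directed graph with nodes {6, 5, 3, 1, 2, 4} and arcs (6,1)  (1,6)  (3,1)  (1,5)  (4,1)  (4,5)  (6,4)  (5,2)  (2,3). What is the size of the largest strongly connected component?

6

{1, 2, 3, 4, 5, 6} are all mutually reachable — one SCC of size 6.
The largest has 6 vertices.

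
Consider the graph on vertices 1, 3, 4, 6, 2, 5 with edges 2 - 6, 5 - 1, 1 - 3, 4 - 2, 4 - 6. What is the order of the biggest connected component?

3

Starting from 1 we can reach 1, 3, 5. That is one component of size 3.
Starting from 2 we can reach 2, 4, 6. That is one component of size 3.
The largest has 3 vertices.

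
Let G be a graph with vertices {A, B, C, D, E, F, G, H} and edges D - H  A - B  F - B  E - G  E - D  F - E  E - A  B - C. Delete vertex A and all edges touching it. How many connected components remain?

1

With A gone, the remaining components are: {B, C, D, E, F, G, H}.
That is 1 component.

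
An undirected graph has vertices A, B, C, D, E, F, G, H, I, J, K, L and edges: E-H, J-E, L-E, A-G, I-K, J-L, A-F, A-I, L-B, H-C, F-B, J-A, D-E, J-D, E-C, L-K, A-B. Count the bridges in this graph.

The edges on the cycle J-D-E-J are not bridges since each lies on that cycle.
But removing A-G disconnects A from G — this is a bridge.

1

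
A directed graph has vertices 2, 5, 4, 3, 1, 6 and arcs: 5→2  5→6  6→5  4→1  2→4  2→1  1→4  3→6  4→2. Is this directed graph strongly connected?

No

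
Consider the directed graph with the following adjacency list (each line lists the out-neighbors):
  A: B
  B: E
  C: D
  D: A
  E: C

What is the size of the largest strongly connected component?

{A, B, C, D, E} are all mutually reachable — one SCC of size 5.
The largest has 5 vertices.

5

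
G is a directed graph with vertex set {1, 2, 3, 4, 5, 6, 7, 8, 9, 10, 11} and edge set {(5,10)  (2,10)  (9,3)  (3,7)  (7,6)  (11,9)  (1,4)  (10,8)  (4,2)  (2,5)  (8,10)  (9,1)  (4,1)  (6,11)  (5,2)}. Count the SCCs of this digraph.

4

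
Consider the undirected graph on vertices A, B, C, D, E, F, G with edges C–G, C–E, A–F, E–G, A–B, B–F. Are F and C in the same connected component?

The component containing F is {A, B, F}, and C is not in it.

No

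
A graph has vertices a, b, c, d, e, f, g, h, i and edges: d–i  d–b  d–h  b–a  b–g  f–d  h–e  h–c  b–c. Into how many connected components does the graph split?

1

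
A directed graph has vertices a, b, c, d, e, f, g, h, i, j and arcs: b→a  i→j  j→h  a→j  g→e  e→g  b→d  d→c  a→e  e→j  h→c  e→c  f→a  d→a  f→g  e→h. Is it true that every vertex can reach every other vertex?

There is no directed path from d to f, so the graph is not strongly connected.

No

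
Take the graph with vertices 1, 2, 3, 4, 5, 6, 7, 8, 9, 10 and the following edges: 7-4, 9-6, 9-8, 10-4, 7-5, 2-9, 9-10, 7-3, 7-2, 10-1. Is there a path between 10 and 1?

From 10 we can reach 1, 2, 3, 4, 5, 6, 7, 8, 9, 10, which includes 1.

Yes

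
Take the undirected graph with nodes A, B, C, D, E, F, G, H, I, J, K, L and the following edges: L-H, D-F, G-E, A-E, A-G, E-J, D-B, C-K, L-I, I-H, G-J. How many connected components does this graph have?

4

Starting from C we can reach C, K. That is one component of size 2.
Starting from H we can reach H, I, L. That is one component of size 3.
Starting from B we can reach B, D, F. That is one component of size 3.
Starting from A we can reach A, E, G, J. That is one component of size 4.
Total: 4 components.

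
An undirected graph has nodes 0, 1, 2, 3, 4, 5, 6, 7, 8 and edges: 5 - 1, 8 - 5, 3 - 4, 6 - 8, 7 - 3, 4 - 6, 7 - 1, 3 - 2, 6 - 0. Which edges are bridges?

0-6, 2-3

The edges on the cycle 7-3-4-6-8-5-1-7 are not bridges since each lies on that cycle.
But removing 2 - 3 disconnects 2 from 3; removing 6 - 0 disconnects 6 from 0 — these are bridges.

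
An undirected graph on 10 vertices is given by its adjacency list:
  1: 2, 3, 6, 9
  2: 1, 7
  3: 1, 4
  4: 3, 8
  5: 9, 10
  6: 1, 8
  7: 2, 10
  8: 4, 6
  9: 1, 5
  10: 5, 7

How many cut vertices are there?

Removing 1 increases the component count from 1 to 2, so 1 is a cut vertex.
By contrast removing 9 leaves 1 component; it is not a cut vertex. No other vertex is a cut vertex either.

1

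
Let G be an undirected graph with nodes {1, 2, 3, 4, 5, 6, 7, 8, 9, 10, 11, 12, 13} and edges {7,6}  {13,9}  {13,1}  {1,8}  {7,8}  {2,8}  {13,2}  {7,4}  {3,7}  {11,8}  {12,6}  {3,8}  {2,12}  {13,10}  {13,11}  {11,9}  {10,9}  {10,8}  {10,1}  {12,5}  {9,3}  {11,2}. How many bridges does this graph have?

2

The edges on the cycle 13-11-2-12-6-7-3-9-10-13 are not bridges since each lies on that cycle.
But removing 7—4 disconnects 7 from 4; removing 12—5 disconnects 12 from 5 — these are bridges.
That makes 2 bridges.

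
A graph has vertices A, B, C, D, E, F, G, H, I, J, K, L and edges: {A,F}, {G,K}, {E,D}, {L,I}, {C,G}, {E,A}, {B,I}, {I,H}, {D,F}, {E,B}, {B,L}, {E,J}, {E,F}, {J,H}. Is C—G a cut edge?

Removing C—G leaves no path between C and G: the component count goes from 2 to 3. So it is a bridge.

Yes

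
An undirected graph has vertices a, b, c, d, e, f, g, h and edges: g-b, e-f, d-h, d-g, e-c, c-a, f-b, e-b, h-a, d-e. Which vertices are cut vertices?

Removing b, for instance, still leaves 1 component. No single vertex removal increases the component count — the graph has no articulation points.

none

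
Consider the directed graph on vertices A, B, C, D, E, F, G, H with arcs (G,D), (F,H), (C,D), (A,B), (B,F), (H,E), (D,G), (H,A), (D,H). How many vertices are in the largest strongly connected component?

{A, B, F, H} are all mutually reachable — one SCC of size 4.
{D, G} are all mutually reachable — one SCC of size 2.
{C} is an SCC by itself.
{E} is an SCC by itself.
The largest has 4 vertices.

4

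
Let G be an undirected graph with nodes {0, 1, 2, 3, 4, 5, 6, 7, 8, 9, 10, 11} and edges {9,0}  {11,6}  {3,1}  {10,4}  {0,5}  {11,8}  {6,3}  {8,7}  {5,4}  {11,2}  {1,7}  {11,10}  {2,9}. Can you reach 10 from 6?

From 6 we can reach 0, 1, 2, 3, 4, 5, 6, 7, 8, 9, 10, 11, which includes 10.

Yes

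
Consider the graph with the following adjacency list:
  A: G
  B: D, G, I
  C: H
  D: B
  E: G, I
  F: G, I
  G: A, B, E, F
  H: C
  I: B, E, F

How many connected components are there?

2

Starting from C we can reach C, H. That is one component of size 2.
Starting from A we can reach A, B, D, E, F, G, I. That is one component of size 7.
Total: 2 components.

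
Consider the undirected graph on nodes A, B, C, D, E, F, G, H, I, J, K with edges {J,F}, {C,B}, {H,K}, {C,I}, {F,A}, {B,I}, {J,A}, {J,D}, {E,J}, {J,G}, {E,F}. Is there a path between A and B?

The component containing A is {A, D, E, F, G, J}, and B is not in it.

No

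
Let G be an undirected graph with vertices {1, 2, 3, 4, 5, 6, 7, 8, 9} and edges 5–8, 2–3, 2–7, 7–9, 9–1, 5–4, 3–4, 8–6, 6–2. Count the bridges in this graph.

3

The edges on the cycle 5-8-6-2-3-4-5 are not bridges since each lies on that cycle.
But removing 7–9 disconnects 7 from 9; removing 2–7 disconnects 2 from 7; removing 1–9 disconnects 1 from 9 — these are bridges.
That makes 3 bridges.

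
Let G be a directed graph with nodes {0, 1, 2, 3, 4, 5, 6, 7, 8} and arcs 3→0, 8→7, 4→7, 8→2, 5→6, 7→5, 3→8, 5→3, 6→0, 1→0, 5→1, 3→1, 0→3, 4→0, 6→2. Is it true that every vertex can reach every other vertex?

No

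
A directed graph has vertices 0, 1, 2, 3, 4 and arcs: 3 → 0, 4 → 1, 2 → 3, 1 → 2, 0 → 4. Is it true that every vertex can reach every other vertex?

From 1 we can reach every vertex (0, 1, 2, 3, 4), and every vertex can reach 1 (0, 1, 2, 3, 4). So the whole graph is one strongly connected component.

Yes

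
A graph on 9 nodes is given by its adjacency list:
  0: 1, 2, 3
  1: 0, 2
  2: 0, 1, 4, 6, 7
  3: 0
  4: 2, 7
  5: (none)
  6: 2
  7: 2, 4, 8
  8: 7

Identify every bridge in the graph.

The edges on the cycle 2-7-4-2 are not bridges since each lies on that cycle.
But removing 0-3 disconnects 0 from 3; removing 6-2 disconnects 6 from 2; removing 7-8 disconnects 7 from 8 — these are bridges.

0-3, 2-6, 7-8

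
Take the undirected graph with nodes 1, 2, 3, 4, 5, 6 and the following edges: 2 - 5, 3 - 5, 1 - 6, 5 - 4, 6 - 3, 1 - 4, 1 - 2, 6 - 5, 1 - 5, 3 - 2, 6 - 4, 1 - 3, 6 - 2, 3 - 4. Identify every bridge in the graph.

none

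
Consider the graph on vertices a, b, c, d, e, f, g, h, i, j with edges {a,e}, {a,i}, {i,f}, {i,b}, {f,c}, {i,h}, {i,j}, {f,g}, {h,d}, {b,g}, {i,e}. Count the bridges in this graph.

4

The edges on the cycle i-f-g-b-i are not bridges since each lies on that cycle.
But removing h - i disconnects h from i; removing j - i disconnects j from i; removing d - h disconnects d from h; removing c - f disconnects c from f — these are bridges.
That makes 4 bridges.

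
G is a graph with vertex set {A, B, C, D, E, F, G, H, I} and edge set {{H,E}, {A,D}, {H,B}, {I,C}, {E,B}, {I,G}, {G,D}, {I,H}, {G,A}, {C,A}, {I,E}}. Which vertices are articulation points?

Removing I increases the component count from 2 to 3, so I is a cut vertex.
By contrast removing A leaves 2 components; it is not a cut vertex. No other vertex is a cut vertex either.

I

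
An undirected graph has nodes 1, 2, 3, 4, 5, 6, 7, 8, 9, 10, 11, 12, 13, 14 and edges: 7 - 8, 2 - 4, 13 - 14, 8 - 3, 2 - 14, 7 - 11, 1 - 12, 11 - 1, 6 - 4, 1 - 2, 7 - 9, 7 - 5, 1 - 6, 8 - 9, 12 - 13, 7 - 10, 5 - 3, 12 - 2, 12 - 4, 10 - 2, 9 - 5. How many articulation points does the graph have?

1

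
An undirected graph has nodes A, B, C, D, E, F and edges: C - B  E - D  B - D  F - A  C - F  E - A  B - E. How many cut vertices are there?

0

Removing E, for instance, still leaves 1 component. No single vertex removal increases the component count — the graph has no articulation points.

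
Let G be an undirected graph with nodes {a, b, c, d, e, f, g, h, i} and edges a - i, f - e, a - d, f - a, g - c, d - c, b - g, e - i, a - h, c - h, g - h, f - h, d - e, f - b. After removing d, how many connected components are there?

With d gone, the remaining components are: {a, b, c, e, f, g, h, i}.
That is 1 component.

1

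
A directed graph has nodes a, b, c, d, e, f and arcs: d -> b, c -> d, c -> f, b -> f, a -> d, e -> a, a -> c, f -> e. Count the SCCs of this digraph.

{a, b, c, d, e, f} are all mutually reachable — one SCC of size 6.
That gives 1 strongly connected component.

1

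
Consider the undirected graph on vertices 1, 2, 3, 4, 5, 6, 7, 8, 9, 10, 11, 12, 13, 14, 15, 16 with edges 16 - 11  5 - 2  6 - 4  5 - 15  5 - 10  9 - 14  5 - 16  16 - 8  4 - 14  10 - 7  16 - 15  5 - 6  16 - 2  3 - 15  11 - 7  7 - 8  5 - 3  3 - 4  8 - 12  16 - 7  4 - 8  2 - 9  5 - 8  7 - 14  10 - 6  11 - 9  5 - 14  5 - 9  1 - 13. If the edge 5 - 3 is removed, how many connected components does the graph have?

2

5 and 3 are still connected via 5-15-3, so the component count stays at 2.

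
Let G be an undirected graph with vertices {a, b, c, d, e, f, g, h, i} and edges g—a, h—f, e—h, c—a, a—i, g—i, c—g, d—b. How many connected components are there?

Starting from b we can reach b, d. That is one component of size 2.
Starting from e we can reach e, f, h. That is one component of size 3.
Starting from a we can reach a, c, g, i. That is one component of size 4.
Total: 3 components.

3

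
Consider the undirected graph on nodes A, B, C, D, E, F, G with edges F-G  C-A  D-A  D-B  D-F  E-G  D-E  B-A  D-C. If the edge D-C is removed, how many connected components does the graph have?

1

D and C are still connected via D-A-C, so the component count stays at 1.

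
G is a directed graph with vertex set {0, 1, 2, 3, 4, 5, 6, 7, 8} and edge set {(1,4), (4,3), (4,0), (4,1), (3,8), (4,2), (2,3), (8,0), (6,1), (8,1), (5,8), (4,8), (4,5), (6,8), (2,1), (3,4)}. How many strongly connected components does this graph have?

4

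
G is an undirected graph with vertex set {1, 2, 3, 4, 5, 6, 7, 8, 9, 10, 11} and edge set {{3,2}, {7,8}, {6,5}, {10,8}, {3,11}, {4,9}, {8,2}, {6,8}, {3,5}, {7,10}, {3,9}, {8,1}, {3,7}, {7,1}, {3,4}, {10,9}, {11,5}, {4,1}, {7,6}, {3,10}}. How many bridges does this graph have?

0

The edges on the cycle 3-7-6-8-2-3 are not bridges since each lies on that cycle.
Every edge lies on some cycle, so there are no bridges.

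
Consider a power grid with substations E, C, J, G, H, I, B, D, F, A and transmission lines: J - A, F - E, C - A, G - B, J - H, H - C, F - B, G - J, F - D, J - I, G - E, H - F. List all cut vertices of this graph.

F, J

Removing F increases the component count from 1 to 2, so F is a cut vertex.
Removing J increases the component count from 1 to 2, so J is a cut vertex.
By contrast removing E leaves 1 component; it is not a cut vertex. No other vertex is a cut vertex either.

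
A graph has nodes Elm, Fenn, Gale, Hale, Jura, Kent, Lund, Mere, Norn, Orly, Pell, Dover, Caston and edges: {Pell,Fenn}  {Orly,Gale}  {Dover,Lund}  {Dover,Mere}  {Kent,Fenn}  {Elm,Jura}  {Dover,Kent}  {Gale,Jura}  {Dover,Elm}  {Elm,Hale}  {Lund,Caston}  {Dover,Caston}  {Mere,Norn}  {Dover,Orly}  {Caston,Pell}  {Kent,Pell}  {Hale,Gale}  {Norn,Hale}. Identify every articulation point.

Dover

Removing Dover increases the component count from 1 to 2, so Dover is a cut vertex.
By contrast removing Hale leaves 1 component; it is not a cut vertex. No other vertex is a cut vertex either.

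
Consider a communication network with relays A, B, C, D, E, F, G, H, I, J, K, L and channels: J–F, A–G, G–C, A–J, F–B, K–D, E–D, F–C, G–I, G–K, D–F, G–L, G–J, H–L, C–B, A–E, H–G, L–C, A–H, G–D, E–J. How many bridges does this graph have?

The edges on the cycle A-H-L-G-A are not bridges since each lies on that cycle.
But removing I–G disconnects I from G — this is a bridge.

1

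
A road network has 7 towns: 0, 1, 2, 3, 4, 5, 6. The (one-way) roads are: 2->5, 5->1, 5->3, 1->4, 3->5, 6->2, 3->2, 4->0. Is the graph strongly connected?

There is no directed path from 5 to 6, so the graph is not strongly connected.

No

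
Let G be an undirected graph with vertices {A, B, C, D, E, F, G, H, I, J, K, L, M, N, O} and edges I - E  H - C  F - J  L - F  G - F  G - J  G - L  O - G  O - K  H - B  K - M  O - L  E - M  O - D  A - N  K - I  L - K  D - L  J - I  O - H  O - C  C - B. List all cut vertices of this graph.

O

Removing O increases the component count from 2 to 3, so O is a cut vertex.
By contrast removing C leaves 2 components; it is not a cut vertex. No other vertex is a cut vertex either.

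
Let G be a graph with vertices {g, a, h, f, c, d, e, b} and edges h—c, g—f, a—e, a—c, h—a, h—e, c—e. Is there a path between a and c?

From a we can reach a, c, e, h, which includes c.

Yes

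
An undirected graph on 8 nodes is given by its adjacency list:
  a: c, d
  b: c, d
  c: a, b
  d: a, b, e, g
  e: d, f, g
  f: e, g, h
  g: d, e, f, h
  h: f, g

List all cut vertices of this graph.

Removing d increases the component count from 1 to 2, so d is a cut vertex.
By contrast removing b leaves 1 component; it is not a cut vertex. No other vertex is a cut vertex either.

d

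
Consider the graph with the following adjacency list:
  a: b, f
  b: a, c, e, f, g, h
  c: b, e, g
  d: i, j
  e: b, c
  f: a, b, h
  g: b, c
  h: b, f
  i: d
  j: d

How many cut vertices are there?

2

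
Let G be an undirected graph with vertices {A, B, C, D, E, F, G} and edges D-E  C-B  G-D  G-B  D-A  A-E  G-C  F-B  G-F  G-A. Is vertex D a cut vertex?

Deleting D leaves 1 component (was 1) (its neighbors A, E, G remain connected to each other), so D is not a cut vertex.

No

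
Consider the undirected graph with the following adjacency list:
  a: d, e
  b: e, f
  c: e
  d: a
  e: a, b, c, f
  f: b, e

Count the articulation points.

2

Removing a increases the component count from 1 to 2, so a is a cut vertex.
Removing e increases the component count from 1 to 3, so e is a cut vertex.
By contrast removing b leaves 1 component; it is not a cut vertex. No other vertex is a cut vertex either.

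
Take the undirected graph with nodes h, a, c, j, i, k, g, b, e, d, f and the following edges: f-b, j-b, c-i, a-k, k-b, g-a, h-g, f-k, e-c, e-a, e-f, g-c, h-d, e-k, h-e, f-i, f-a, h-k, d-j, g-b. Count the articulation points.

0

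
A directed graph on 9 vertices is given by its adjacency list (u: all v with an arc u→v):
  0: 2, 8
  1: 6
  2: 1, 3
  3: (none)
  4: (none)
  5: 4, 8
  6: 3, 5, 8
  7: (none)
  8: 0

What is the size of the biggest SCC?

6

{0, 1, 2, 5, 6, 8} are all mutually reachable — one SCC of size 6.
{7} is an SCC by itself.
{4} is an SCC by itself.
{3} is an SCC by itself.
The largest has 6 vertices.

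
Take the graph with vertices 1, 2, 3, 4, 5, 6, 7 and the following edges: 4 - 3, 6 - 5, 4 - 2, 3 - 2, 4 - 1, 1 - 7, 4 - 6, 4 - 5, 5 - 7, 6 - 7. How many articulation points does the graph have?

Removing 4 increases the component count from 1 to 2, so 4 is a cut vertex.
By contrast removing 1 leaves 1 component; it is not a cut vertex. No other vertex is a cut vertex either.

1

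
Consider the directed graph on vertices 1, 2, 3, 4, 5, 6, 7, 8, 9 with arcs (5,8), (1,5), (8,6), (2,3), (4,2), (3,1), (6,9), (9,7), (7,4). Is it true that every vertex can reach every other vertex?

From 7 we can reach every vertex (1, 2, 3, 4, 5, 6, 7, 8, 9), and every vertex can reach 7 (1, 2, 3, 4, 5, 6, 7, 8, 9). So the whole graph is one strongly connected component.

Yes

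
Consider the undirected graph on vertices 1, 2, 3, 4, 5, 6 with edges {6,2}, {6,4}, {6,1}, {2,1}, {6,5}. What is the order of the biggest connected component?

5

3 is isolated — a component by itself.
Starting from 1 we can reach 1, 2, 4, 5, 6. That is one component of size 5.
The largest has 5 vertices.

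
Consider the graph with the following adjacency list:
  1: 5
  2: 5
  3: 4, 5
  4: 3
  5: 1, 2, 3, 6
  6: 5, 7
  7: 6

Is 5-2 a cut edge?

Yes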